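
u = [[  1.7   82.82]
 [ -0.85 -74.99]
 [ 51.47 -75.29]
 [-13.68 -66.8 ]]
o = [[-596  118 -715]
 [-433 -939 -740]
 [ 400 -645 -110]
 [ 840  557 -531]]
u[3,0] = -13.68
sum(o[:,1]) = -909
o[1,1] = -939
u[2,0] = 51.47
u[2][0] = 51.47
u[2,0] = 51.47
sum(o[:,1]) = -909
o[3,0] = 840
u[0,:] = [1.7, 82.82]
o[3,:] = [840, 557, -531]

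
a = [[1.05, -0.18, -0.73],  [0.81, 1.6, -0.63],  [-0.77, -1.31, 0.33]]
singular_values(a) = [2.52, 1.14, 0.17]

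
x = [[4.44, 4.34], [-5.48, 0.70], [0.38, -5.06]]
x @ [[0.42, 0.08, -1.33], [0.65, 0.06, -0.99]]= [[4.69, 0.62, -10.20], [-1.85, -0.40, 6.60], [-3.13, -0.27, 4.50]]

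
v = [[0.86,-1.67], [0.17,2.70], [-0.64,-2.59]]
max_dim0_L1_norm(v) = 6.96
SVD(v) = [[0.40, 0.87], [-0.66, 0.05], [0.64, -0.49]] @ diag([4.100805145821319, 1.0716795957772978]) @ [[-0.04, -1.00],[1.00, -0.04]]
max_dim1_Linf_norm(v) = 2.7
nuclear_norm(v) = 5.17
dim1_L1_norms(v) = [2.53, 2.87, 3.23]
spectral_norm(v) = 4.10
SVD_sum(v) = [[-0.07, -1.63], [0.12, 2.70], [-0.11, -2.61]] + [[0.93, -0.04], [0.05, -0.00], [-0.53, 0.02]]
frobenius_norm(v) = 4.24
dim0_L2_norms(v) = [1.09, 4.1]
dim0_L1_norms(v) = [1.67, 6.96]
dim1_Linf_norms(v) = [1.67, 2.7, 2.59]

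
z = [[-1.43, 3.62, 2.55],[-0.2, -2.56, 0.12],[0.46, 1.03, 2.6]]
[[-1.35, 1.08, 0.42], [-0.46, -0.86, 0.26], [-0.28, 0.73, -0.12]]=z @ [[0.72, 0.25, -0.38],[0.11, 0.32, -0.07],[-0.28, 0.11, 0.05]]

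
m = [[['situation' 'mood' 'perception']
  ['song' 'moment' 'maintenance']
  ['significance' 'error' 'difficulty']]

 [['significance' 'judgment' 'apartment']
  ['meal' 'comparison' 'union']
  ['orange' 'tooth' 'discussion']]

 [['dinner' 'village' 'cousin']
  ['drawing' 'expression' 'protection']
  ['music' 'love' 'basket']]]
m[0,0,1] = 'mood'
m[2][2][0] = 'music'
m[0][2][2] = 'difficulty'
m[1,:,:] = [['significance', 'judgment', 'apartment'], ['meal', 'comparison', 'union'], ['orange', 'tooth', 'discussion']]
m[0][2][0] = 'significance'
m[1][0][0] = 'significance'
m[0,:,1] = ['mood', 'moment', 'error']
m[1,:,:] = [['significance', 'judgment', 'apartment'], ['meal', 'comparison', 'union'], ['orange', 'tooth', 'discussion']]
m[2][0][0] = 'dinner'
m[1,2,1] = 'tooth'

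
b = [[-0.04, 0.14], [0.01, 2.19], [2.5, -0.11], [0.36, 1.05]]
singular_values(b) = [2.53, 2.43]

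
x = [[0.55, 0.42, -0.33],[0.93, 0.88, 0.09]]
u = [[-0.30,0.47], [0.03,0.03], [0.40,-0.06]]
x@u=[[-0.28, 0.29], [-0.22, 0.46]]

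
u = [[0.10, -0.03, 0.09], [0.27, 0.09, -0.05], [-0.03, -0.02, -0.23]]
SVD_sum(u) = [[0.09, 0.02, 0.01],[0.27, 0.07, 0.02],[-0.05, -0.01, -0.00]] + [[-0.0, -0.01, 0.09],[0.0, 0.0, -0.07],[0.01, 0.02, -0.23]] + [[0.01, -0.05, -0.00], [-0.00, 0.01, 0.00], [0.01, -0.02, -0.0]]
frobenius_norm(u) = 0.40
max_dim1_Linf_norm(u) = 0.27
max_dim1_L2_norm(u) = 0.29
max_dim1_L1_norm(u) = 0.41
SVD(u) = [[-0.31, -0.35, -0.88], [-0.94, 0.27, 0.23], [0.16, 0.9, -0.41]] @ diag([0.2997818209943241, 0.2521156180600259, 0.057171452067777795]) @ [[-0.96, -0.26, -0.06], [0.05, 0.07, -1.00], [-0.26, 0.96, 0.05]]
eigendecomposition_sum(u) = [[(0.05+0.05j),  -0.02+0.02j,  0.02+0.01j],[0.14-0.13j,  (0.05+0.05j),  (0.02-0.05j)],[-0.01+0.01j,  (-0-0j),  -0.00+0.00j]] + [[0.05-0.05j, -0.02-0.02j, (0.02-0.01j)], [0.14+0.13j, 0.05-0.05j, (0.02+0.05j)], [-0.01-0.01j, (-0+0j), -0.00-0.00j]] + [[0.00+0.00j, 0.00+0.00j, (0.05+0j)],[-0.00-0.00j, (-0.01-0j), -0.08-0.00j],[-0.01-0.00j, (-0.01-0j), (-0.23-0j)]]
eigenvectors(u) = [[0.01+0.34j, 0.01-0.34j, -0.22+0.00j], [0.94+0.00j, 0.94-0.00j, 0.33+0.00j], [(-0.06-0.01j), -0.06+0.01j, 0.92+0.00j]]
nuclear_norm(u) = 0.61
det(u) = -0.00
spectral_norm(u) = 0.30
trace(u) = -0.04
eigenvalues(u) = [(0.09+0.1j), (0.09-0.1j), (-0.23+0j)]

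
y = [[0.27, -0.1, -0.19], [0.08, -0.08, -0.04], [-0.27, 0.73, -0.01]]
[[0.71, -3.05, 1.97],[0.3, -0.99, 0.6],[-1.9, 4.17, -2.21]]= y @[[-1.6,-9.28,4.1], [-3.25,2.30,-1.56], [-4.31,1.64,-3.74]]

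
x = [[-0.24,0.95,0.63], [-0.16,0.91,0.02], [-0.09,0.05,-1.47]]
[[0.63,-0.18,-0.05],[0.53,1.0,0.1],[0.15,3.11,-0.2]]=x@[[-1.17, -0.45, 2.18], [0.38, 1.06, 0.49], [-0.02, -2.05, 0.02]]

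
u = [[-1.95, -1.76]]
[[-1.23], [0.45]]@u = [[2.40, 2.16], [-0.88, -0.79]]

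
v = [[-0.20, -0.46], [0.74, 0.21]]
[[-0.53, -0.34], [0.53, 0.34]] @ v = [[-0.15, 0.17], [0.15, -0.17]]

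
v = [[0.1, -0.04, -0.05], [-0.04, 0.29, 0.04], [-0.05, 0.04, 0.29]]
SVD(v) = [[0.25, -0.04, -0.97], [-0.67, -0.73, -0.15], [-0.7, 0.69, -0.21]] @ diag([0.3464668588748166, 0.25024871711801416, 0.08328442400716907]) @ [[0.25, -0.67, -0.70], [-0.04, -0.73, 0.69], [-0.97, -0.15, -0.21]]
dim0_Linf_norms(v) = [0.1, 0.29, 0.29]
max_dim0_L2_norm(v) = 0.3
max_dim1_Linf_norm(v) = 0.29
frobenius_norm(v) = 0.44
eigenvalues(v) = [0.08, 0.35, 0.25]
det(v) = 0.01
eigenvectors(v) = [[-0.97, -0.25, -0.04], [-0.15, 0.67, -0.73], [-0.21, 0.7, 0.69]]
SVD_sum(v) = [[0.02, -0.06, -0.06], [-0.06, 0.16, 0.16], [-0.06, 0.16, 0.17]] + [[0.0, 0.01, -0.01], [0.01, 0.13, -0.12], [-0.01, -0.12, 0.12]] + [[0.08, 0.01, 0.02], [0.01, 0.00, 0.00], [0.02, 0.0, 0.00]]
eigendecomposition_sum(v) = [[0.08,  0.01,  0.02], [0.01,  0.00,  0.00], [0.02,  0.0,  0.0]] + [[0.02, -0.06, -0.06],[-0.06, 0.16, 0.16],[-0.06, 0.16, 0.17]] + [[0.0, 0.01, -0.01], [0.01, 0.13, -0.12], [-0.01, -0.12, 0.12]]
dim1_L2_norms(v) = [0.12, 0.3, 0.3]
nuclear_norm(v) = 0.68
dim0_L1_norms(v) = [0.19, 0.37, 0.38]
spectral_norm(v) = 0.35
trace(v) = 0.68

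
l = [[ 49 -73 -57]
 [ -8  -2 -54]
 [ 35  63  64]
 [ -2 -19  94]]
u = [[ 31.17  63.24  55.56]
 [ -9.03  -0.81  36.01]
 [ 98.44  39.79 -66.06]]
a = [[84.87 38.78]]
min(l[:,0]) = -8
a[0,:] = [84.87, 38.78]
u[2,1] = 39.79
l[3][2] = 94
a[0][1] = 38.78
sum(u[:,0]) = 120.58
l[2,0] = 35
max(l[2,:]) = 64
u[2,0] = 98.44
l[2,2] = 64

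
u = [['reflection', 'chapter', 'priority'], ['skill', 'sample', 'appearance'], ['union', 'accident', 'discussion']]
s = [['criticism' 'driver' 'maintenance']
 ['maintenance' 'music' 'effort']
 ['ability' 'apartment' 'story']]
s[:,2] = ['maintenance', 'effort', 'story']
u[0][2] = 'priority'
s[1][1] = 'music'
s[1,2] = 'effort'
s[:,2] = ['maintenance', 'effort', 'story']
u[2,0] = 'union'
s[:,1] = ['driver', 'music', 'apartment']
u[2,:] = ['union', 'accident', 'discussion']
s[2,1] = 'apartment'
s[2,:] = ['ability', 'apartment', 'story']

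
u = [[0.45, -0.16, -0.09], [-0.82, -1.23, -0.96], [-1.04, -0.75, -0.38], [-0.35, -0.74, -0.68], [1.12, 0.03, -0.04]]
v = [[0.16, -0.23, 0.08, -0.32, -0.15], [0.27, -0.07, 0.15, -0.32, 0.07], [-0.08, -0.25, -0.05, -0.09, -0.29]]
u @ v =[[0.04, -0.07, 0.02, -0.08, -0.05], [-0.39, 0.51, -0.2, 0.74, 0.32], [-0.34, 0.39, -0.18, 0.61, 0.21], [-0.20, 0.30, -0.1, 0.41, 0.20], [0.19, -0.25, 0.10, -0.36, -0.15]]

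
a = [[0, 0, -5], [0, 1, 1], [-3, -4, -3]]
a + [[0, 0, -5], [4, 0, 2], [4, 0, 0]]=[[0, 0, -10], [4, 1, 3], [1, -4, -3]]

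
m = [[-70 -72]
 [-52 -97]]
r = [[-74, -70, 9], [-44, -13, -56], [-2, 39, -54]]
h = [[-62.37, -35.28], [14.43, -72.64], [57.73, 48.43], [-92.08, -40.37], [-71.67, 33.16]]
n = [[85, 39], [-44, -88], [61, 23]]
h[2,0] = 57.73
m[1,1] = -97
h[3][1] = -40.37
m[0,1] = -72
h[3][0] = -92.08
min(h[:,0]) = -92.08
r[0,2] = 9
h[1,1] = -72.64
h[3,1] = -40.37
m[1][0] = -52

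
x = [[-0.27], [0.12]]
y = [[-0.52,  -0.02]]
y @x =[[0.14]]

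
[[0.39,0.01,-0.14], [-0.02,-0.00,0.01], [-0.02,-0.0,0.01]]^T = [[0.39, -0.02, -0.02], [0.01, -0.0, -0.00], [-0.14, 0.01, 0.01]]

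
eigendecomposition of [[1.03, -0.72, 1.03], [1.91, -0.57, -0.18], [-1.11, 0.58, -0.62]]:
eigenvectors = [[(-0.17-0.49j), -0.17+0.49j, (0.29+0j)],[-0.75+0.00j, -0.75-0.00j, 0.90+0.00j],[0.28+0.30j, 0.28-0.30j, 0.33+0.00j]]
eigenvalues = [(-0.07+1.32j), (-0.07-1.32j), (-0.02+0j)]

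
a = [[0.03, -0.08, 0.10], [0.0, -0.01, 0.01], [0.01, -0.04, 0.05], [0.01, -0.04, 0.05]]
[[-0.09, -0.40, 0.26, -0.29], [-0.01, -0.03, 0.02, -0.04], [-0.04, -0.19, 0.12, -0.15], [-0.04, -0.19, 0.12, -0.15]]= a @ [[-0.03, -2.88, 2.68, 0.46], [-0.98, 1.09, -2.11, 4.58], [-1.63, -2.26, 0.12, 0.65]]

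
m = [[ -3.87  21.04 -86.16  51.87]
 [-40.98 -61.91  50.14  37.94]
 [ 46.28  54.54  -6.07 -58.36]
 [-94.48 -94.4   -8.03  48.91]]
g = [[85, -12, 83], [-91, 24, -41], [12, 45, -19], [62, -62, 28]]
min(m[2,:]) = -58.36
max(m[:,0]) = 46.28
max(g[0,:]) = 85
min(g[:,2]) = -41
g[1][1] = 24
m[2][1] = 54.54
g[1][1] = 24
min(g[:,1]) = -62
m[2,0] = 46.28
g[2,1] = 45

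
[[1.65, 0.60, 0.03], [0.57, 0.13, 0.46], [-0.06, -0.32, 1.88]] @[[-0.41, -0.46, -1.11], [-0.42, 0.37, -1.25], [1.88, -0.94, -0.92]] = [[-0.87, -0.57, -2.61], [0.58, -0.65, -1.22], [3.69, -1.86, -1.26]]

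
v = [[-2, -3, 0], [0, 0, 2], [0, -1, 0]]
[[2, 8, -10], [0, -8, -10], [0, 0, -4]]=v @ [[-1, -4, -1], [0, 0, 4], [0, -4, -5]]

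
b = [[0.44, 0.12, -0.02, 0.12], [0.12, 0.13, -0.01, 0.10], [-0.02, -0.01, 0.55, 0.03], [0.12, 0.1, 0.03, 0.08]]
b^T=[[0.44,0.12,-0.02,0.12], [0.12,0.13,-0.01,0.10], [-0.02,-0.01,0.55,0.03], [0.12,0.1,0.03,0.08]]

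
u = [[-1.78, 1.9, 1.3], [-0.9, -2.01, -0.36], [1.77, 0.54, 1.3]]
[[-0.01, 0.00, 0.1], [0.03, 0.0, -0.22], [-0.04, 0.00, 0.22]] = u@[[-0.01,0.0,0.06], [-0.01,0.00,0.07], [-0.01,0.00,0.06]]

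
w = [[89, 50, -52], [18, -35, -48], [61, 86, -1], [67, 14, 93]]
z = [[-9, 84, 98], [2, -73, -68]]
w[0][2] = -52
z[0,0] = -9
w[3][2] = 93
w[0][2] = -52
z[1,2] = -68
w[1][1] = -35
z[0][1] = 84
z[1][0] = 2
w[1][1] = -35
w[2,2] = -1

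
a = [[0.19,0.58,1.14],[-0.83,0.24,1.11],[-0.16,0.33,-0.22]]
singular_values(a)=[1.76, 0.76, 0.42]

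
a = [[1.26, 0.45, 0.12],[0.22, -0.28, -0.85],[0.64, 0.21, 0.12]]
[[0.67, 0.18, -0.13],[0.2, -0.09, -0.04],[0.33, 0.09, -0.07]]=a@[[0.53, 0.03, -0.11], [0.03, 0.32, 0.01], [-0.11, 0.01, 0.02]]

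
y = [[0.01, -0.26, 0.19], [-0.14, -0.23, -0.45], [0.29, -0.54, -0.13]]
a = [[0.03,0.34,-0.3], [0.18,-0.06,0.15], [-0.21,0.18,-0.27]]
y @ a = [[-0.09, 0.05, -0.09], [0.05, -0.11, 0.13], [-0.06, 0.11, -0.13]]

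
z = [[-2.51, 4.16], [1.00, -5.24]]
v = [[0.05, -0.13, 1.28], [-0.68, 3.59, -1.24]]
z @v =[[-2.95, 15.26, -8.37], [3.61, -18.94, 7.78]]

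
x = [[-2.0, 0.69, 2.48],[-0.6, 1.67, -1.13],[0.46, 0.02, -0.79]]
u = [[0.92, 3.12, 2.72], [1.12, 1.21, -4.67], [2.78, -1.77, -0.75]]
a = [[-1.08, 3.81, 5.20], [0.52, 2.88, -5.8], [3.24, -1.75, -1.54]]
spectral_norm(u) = 5.65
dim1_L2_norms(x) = [3.26, 2.1, 0.91]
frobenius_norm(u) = 7.34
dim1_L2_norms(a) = [6.54, 6.5, 3.99]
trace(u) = 1.38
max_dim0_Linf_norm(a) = 5.8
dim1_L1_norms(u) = [6.76, 7.0, 5.3]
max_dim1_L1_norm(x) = 5.17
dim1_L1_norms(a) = [10.09, 9.2, 6.53]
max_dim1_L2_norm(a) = 6.54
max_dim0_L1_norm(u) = 8.14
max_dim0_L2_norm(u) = 5.46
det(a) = -106.05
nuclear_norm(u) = 12.25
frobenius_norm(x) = 3.99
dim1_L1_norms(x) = [5.17, 3.4, 1.27]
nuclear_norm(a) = 15.90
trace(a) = 0.26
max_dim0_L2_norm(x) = 2.84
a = u + x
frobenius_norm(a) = 10.04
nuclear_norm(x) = 5.49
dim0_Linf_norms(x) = [2.0, 1.67, 2.48]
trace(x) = -1.12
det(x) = -0.03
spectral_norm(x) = 3.38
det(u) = -60.87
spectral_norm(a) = 8.24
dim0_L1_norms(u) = [4.82, 6.1, 8.14]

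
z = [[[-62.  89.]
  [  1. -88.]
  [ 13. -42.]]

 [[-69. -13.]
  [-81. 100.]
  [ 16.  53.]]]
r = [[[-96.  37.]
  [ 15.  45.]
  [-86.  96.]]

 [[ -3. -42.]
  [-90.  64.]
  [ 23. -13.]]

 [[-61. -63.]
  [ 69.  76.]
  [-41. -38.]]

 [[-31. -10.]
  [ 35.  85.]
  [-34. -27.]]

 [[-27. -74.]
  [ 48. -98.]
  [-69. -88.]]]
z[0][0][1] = 89.0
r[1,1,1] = 64.0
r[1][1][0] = -90.0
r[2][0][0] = -61.0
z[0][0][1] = 89.0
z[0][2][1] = -42.0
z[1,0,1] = -13.0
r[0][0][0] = -96.0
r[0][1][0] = 15.0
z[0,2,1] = -42.0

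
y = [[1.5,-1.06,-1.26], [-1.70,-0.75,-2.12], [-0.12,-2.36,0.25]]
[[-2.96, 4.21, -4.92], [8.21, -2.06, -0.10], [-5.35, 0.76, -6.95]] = y @ [[-2.6,2.05,-1.2], [2.13,-0.48,3.0], [-2.54,-0.5,-0.05]]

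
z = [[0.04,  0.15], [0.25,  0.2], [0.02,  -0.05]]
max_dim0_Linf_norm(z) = 0.25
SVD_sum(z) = [[0.09, 0.10], [0.22, 0.23], [-0.02, -0.02]] + [[-0.05,0.05],  [0.03,-0.03],  [0.04,-0.03]]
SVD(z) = [[-0.39, 0.78], [-0.92, -0.37], [0.06, -0.5]] @ diag([0.3460499504101733, 0.09873921116312712]) @ [[-0.71,-0.71],[-0.71,0.71]]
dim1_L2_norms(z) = [0.16, 0.32, 0.05]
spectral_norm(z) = 0.35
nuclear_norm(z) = 0.44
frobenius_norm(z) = 0.36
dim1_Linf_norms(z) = [0.15, 0.25, 0.05]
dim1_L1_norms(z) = [0.19, 0.45, 0.07]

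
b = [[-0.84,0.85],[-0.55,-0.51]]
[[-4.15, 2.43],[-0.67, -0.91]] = b @ [[3.0, -0.52],  [-1.92, 2.34]]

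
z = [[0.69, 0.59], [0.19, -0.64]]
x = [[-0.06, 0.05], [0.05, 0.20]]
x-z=[[-0.75, -0.54], [-0.14, 0.84]]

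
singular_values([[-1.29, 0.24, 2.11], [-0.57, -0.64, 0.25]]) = [2.53, 0.76]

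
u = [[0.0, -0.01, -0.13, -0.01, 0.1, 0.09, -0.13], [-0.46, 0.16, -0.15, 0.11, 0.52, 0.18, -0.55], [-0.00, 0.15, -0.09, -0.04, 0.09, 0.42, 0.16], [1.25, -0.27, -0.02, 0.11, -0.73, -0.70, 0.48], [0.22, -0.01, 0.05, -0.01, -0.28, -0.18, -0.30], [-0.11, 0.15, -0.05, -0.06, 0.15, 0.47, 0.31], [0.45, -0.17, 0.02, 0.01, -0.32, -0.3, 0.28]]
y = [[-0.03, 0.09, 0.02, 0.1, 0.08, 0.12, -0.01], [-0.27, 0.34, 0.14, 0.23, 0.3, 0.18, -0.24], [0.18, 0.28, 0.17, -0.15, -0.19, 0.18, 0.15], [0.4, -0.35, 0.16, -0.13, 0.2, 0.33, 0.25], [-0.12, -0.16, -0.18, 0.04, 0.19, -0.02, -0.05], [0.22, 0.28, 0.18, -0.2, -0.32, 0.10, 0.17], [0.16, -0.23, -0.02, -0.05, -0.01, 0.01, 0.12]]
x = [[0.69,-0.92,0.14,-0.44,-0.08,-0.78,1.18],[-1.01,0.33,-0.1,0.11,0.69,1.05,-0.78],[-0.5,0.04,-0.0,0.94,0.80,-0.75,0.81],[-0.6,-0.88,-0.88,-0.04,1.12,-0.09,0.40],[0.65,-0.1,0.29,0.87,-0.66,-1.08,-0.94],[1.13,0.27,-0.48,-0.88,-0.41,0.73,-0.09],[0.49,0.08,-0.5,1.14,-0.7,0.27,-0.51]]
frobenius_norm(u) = 2.28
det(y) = -0.00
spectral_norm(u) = 2.07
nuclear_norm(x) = 10.76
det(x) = 2.94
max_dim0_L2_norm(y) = 0.69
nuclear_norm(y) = 2.49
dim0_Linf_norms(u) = [1.25, 0.27, 0.15, 0.11, 0.73, 0.7, 0.55]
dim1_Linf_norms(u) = [0.13, 0.55, 0.42, 1.25, 0.3, 0.47, 0.45]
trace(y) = 0.76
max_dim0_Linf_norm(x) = 1.18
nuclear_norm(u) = 3.69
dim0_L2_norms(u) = [1.43, 0.42, 0.23, 0.17, 1.01, 1.02, 0.92]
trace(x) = 0.54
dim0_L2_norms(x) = [2.01, 1.35, 1.17, 1.98, 1.86, 2.01, 1.99]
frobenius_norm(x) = 4.76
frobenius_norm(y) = 1.35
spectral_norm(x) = 2.72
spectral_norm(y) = 0.92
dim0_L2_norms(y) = [0.6, 0.69, 0.37, 0.38, 0.56, 0.45, 0.43]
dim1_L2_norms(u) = [0.23, 0.94, 0.49, 1.7, 0.5, 0.62, 0.71]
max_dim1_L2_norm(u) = 1.7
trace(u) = 0.65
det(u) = -0.00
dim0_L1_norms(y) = [1.38, 1.73, 0.87, 0.9, 1.29, 0.94, 0.99]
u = y @ x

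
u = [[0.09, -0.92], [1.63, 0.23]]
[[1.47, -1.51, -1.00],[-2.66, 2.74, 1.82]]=u@[[-1.39, 1.43, 0.95], [-1.73, 1.78, 1.18]]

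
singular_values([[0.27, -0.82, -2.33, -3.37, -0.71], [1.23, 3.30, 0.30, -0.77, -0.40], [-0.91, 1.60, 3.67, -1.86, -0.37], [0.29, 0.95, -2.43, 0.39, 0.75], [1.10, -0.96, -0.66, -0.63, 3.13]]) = [5.59, 4.16, 3.53, 3.21, 0.92]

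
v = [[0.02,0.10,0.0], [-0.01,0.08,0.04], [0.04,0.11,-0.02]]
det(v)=0.000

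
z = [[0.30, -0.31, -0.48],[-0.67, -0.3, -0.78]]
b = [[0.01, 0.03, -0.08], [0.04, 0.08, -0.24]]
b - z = [[-0.29,0.34,0.40], [0.71,0.38,0.54]]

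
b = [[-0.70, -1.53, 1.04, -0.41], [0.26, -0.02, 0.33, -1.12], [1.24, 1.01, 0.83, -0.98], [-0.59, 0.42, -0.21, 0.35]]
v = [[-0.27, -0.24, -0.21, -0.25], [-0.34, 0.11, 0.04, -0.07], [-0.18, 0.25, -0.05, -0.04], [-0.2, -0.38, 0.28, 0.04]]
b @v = [[0.60, 0.42, -0.08, 0.22], [0.1, 0.44, -0.39, -0.12], [-0.63, 0.39, -0.54, -0.45], [-0.02, 0.0, 0.25, 0.14]]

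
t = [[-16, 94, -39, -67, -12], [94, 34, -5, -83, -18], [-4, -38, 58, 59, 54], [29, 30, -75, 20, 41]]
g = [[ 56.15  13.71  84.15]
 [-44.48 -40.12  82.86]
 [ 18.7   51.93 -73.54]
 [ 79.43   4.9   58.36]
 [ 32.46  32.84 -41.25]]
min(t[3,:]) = -75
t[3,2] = -75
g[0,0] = 56.15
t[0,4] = -12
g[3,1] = 4.9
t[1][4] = -18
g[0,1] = 13.71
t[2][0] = -4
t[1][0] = 94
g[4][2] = -41.25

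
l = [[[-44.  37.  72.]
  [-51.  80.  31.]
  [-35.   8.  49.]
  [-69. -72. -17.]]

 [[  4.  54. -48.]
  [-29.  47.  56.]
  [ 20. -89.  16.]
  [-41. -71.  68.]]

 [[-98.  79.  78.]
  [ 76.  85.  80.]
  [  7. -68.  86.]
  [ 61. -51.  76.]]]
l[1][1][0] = -29.0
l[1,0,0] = 4.0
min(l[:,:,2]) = -48.0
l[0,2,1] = 8.0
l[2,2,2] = 86.0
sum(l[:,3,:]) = -116.0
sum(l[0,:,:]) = -11.0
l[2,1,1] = 85.0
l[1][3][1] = -71.0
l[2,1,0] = 76.0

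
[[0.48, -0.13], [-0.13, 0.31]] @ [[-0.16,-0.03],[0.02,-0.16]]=[[-0.08, 0.01],[0.03, -0.05]]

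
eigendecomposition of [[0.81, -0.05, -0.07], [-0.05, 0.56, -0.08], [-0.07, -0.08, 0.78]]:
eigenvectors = [[0.24,0.76,0.61], [0.91,0.05,-0.41], [0.34,-0.65,0.68]]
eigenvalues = [0.52, 0.87, 0.77]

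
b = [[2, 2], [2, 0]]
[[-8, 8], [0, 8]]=b@[[0, 4], [-4, 0]]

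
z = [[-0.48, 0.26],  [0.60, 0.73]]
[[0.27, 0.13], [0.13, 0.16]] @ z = [[-0.05, 0.17], [0.03, 0.15]]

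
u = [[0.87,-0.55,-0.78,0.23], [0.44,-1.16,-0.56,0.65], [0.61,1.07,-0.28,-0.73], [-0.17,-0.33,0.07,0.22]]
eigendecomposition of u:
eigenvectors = [[0.26+0.35j,(0.26-0.35j),-0.48-0.02j,(-0.48+0.02j)], [(-0.23+0.33j),(-0.23-0.33j),(0.36-0.09j),(0.36+0.09j)], [(0.77+0j),0.77-0.00j,(-0.68+0j),-0.68-0.00j], [(-0.23+0.01j),-0.23-0.01j,0.38-0.15j,(0.38+0.15j)]]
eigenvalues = [(-0.18+0.73j), (-0.18-0.73j), 0j, -0j]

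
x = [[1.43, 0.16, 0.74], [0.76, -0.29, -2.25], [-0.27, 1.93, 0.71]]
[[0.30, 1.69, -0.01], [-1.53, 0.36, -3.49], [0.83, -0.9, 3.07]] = x @ [[-0.13, 1.09, -0.73], [0.19, -0.41, 1.06], [0.61, 0.26, 1.17]]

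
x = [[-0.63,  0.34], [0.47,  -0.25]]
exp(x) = [[0.58, 0.23], [0.31, 0.83]]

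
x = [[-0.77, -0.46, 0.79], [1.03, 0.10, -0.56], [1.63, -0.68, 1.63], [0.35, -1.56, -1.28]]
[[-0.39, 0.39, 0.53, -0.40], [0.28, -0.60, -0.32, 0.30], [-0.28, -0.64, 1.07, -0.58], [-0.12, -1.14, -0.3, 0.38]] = x@[[0.14, -0.48, 0.01, 0.07], [0.27, 0.41, -0.25, 0.09], [-0.20, 0.26, 0.54, -0.39]]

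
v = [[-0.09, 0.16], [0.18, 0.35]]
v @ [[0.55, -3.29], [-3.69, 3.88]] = [[-0.64, 0.92], [-1.19, 0.77]]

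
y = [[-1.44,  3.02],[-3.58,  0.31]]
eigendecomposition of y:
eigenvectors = [[(-0.18+0.65j),  (-0.18-0.65j)], [(-0.74+0j),  (-0.74-0j)]]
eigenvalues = [(-0.56+3.17j), (-0.56-3.17j)]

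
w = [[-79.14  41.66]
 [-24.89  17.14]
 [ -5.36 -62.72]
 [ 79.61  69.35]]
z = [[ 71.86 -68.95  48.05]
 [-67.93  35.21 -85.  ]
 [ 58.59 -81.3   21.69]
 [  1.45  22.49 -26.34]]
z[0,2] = 48.05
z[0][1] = -68.95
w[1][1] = 17.14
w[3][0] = 79.61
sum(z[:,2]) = -41.6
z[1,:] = [-67.93, 35.21, -85.0]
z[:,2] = [48.05, -85.0, 21.69, -26.34]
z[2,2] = 21.69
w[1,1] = 17.14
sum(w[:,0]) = -29.78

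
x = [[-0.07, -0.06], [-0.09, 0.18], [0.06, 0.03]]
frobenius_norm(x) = 0.23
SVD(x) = [[0.14, 0.79], [-0.99, 0.13], [-0.02, -0.6]] @ diag([0.20282915577194063, 0.11117703705730712]) @ [[0.38, -0.92], [-0.92, -0.38]]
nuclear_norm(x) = 0.31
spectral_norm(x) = 0.20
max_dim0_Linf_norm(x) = 0.18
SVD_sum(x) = [[0.01, -0.03], [-0.08, 0.19], [-0.00, 0.00]] + [[-0.08, -0.03], [-0.01, -0.01], [0.06, 0.03]]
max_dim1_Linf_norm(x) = 0.18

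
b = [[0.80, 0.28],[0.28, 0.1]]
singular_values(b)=[0.9, 0.0]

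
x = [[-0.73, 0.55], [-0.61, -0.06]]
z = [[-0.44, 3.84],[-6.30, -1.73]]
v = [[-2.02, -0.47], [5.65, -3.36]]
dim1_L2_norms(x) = [0.91, 0.61]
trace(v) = -5.38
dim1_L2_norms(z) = [3.87, 6.53]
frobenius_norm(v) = 6.89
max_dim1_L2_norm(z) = 6.53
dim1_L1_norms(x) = [1.28, 0.67]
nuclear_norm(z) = 10.37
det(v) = 9.44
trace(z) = -2.17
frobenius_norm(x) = 1.10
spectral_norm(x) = 1.04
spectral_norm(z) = 6.57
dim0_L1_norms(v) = [7.67, 3.83]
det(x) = 0.38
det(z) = 24.95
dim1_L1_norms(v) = [2.49, 9.01]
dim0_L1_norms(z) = [6.74, 5.57]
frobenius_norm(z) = 7.59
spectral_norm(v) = 6.75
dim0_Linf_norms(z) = [6.3, 3.84]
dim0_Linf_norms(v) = [5.65, 3.36]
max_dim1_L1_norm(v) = 9.01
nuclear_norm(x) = 1.40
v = z @ x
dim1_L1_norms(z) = [4.28, 8.03]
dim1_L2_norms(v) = [2.07, 6.57]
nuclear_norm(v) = 8.15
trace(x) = -0.79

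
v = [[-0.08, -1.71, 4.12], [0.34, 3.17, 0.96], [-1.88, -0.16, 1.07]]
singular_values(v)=[4.64, 3.3, 1.81]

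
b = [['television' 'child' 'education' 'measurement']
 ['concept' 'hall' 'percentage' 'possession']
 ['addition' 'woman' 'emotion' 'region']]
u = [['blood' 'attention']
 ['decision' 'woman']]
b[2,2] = 'emotion'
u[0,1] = 'attention'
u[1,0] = 'decision'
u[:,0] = ['blood', 'decision']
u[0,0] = 'blood'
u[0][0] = 'blood'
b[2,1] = 'woman'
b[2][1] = 'woman'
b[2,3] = 'region'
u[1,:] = ['decision', 'woman']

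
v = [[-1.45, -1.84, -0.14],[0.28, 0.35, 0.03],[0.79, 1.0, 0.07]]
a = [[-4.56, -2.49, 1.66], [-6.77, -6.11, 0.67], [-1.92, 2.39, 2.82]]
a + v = [[-6.01, -4.33, 1.52], [-6.49, -5.76, 0.7], [-1.13, 3.39, 2.89]]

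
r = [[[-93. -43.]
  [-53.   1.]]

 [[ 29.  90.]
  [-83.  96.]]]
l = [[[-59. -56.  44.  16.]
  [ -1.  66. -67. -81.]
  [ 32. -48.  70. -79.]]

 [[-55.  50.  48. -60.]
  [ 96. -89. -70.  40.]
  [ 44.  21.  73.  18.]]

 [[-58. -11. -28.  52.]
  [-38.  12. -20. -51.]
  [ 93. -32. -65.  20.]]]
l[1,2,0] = 44.0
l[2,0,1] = -11.0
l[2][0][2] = -28.0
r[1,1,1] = 96.0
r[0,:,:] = [[-93.0, -43.0], [-53.0, 1.0]]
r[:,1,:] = [[-53.0, 1.0], [-83.0, 96.0]]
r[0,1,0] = -53.0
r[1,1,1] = 96.0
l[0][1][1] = 66.0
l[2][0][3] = 52.0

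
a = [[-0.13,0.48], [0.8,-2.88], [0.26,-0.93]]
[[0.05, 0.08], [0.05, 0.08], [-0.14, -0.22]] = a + [[0.18, -0.40], [-0.75, 2.96], [-0.40, 0.71]]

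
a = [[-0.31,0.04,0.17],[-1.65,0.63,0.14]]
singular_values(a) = [1.8, 0.16]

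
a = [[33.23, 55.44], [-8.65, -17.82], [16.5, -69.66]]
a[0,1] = 55.44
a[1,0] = -8.65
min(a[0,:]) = 33.23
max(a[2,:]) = 16.5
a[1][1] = -17.82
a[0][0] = 33.23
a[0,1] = 55.44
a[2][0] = 16.5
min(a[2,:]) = -69.66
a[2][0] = 16.5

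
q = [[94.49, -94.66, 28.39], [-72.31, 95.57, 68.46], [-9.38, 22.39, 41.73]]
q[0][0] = 94.49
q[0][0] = 94.49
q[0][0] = 94.49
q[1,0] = -72.31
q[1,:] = [-72.31, 95.57, 68.46]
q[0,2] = 28.39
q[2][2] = 41.73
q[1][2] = 68.46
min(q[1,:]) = -72.31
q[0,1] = -94.66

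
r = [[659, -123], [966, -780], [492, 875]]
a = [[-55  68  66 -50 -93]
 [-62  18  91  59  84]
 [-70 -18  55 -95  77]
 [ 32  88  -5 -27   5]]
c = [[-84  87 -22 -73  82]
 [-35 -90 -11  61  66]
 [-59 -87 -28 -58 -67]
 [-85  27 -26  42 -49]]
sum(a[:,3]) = -113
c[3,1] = 27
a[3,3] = -27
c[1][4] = 66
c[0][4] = 82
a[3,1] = 88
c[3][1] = 27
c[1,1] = -90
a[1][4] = 84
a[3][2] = -5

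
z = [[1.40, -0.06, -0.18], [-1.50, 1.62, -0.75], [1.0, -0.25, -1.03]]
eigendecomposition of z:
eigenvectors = [[-0.09,0.27,0.08], [0.99,0.96,0.31], [-0.12,0.02,0.95]]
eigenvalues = [1.84, 1.18, -1.03]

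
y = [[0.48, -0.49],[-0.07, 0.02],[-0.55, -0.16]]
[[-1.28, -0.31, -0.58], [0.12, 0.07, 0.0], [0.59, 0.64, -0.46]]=y@[[-1.43, -1.05, 0.38], [1.22, -0.40, 1.55]]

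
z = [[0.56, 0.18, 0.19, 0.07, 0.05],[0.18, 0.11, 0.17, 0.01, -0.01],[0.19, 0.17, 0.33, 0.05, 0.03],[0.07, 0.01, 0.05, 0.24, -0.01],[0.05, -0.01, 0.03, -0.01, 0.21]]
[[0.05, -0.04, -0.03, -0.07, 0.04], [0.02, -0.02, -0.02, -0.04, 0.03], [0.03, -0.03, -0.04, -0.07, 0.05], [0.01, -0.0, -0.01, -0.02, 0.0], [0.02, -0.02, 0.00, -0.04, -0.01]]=z @[[0.08, -0.05, 0.02, -0.07, -0.01], [-0.02, 0.07, -0.12, 0.07, 0.16], [0.04, -0.1, -0.08, -0.19, 0.08], [0.01, 0.01, -0.02, -0.04, -0.01], [0.06, -0.07, 0.01, -0.16, -0.05]]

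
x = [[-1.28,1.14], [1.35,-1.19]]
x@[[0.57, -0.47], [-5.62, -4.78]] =[[-7.14, -4.85], [7.46, 5.05]]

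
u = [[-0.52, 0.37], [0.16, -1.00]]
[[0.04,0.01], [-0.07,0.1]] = u@[[-0.03, -0.09], [0.07, -0.11]]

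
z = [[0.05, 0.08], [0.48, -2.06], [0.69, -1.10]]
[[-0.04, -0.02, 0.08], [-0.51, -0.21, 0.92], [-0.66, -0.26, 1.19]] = z @ [[-0.89, -0.35, 1.62], [0.04, 0.02, -0.07]]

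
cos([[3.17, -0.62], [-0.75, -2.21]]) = [[-0.99, 0.04], [0.04, -0.67]]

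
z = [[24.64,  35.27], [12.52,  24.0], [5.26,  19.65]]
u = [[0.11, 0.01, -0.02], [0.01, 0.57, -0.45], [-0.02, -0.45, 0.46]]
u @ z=[[2.73, 3.73], [5.02, 5.19], [-3.71, -2.47]]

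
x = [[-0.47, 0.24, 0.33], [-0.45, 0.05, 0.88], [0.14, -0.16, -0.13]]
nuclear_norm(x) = 1.54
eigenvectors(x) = [[(0.72+0j), -0.39+0.24j, (-0.39-0.24j)], [0.66+0.00j, (-0.86+0j), (-0.86-0j)], [0.22+0.00j, (0.05-0.24j), (0.05+0.24j)]]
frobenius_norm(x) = 1.20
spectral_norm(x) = 1.15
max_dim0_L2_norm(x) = 0.95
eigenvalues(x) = [(-0.15+0j), (-0.2+0.37j), (-0.2-0.37j)]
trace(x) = -0.55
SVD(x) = [[-0.5, 0.77, 0.4], [-0.85, -0.53, -0.04], [0.18, -0.36, 0.91]] @ diag([1.1489386467305334, 0.3222649356758467, 0.07060663766851527]) @ [[0.56, -0.17, -0.81], [-0.54, 0.67, -0.51], [-0.63, -0.72, -0.28]]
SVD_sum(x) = [[-0.32, 0.09, 0.46], [-0.54, 0.16, 0.79], [0.12, -0.03, -0.17]] + [[-0.13,0.17,-0.13], [0.09,-0.11,0.09], [0.06,-0.08,0.06]] + [[-0.02, -0.02, -0.01], [0.00, 0.00, 0.00], [-0.04, -0.05, -0.02]]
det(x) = -0.03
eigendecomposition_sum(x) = [[(-0.16+0j), 0.06-0.00j, -0.16+0.00j], [-0.15+0.00j, (0.06-0j), -0.15+0.00j], [-0.05+0.00j, 0.02-0.00j, -0.05+0.00j]] + [[(-0.15-0.1j), 0.09+0.15j, (0.25-0.12j)], [(-0.15-0.31j), (-0+0.33j), (0.51+0.05j)], [(0.09-0.03j), -0.09-0.02j, (-0.04+0.14j)]] + [[-0.15+0.10j, (0.09-0.15j), 0.25+0.12j], [(-0.15+0.31j), -0.00-0.33j, 0.51-0.05j], [(0.09+0.03j), (-0.09+0.02j), (-0.04-0.14j)]]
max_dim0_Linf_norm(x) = 0.88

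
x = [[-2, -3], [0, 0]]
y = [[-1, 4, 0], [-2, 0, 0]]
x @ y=[[8, -8, 0], [0, 0, 0]]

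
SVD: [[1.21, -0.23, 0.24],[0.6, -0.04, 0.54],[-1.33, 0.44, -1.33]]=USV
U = [[-0.48,0.87,-0.06], [-0.34,-0.13,0.93], [0.81,0.47,0.36]]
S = [2.36, 0.6, 0.13]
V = [[-0.79,0.2,-0.58], [0.6,0.02,-0.80], [0.15,0.98,0.13]]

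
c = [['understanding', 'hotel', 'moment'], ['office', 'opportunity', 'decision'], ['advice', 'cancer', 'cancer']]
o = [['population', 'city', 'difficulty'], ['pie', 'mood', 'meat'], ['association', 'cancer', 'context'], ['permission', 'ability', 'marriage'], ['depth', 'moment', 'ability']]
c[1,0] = 'office'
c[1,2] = 'decision'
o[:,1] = ['city', 'mood', 'cancer', 'ability', 'moment']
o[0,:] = ['population', 'city', 'difficulty']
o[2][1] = 'cancer'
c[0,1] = 'hotel'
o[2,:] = ['association', 'cancer', 'context']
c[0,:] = ['understanding', 'hotel', 'moment']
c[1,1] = 'opportunity'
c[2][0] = 'advice'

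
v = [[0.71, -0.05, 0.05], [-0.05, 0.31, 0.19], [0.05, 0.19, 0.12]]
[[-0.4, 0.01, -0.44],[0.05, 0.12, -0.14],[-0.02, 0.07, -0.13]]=v @[[-0.61,-0.0,-0.52], [-0.18,0.17,0.20], [0.41,0.35,-1.19]]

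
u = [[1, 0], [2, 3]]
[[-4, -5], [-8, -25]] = u @ [[-4, -5], [0, -5]]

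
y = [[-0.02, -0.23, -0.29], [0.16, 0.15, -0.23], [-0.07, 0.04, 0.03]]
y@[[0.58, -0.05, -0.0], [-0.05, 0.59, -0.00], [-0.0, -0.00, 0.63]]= [[-0.00,-0.13,-0.18], [0.09,0.08,-0.14], [-0.04,0.03,0.02]]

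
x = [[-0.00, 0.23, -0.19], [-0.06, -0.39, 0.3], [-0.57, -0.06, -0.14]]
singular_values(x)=[0.59, 0.58, 0.0]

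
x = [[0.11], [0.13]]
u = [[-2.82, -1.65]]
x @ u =[[-0.31, -0.18],  [-0.37, -0.21]]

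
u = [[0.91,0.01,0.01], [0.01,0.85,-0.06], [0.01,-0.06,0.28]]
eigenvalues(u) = [0.27, 0.91, 0.85]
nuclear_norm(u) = 2.04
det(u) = 0.21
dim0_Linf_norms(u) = [0.91, 0.85, 0.28]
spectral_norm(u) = 0.91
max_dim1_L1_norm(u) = 0.93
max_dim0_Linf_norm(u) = 0.91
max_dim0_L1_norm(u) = 0.93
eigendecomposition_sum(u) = [[0.00, -0.0, -0.00],[-0.00, 0.00, 0.03],[-0.0, 0.03, 0.27]] + [[0.89, 0.14, 0.0], [0.14, 0.02, 0.0], [0.0, 0.0, 0.00]] + [[0.02, -0.13, 0.01], [-0.13, 0.82, -0.09], [0.01, -0.09, 0.01]]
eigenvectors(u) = [[-0.02, 0.99, 0.16],[0.1, 0.16, -0.98],[0.99, 0.00, 0.11]]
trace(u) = 2.04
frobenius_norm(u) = 1.28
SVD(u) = [[-0.99, 0.16, -0.02], [-0.16, -0.98, 0.10], [-0.0, 0.11, 0.99]] @ diag([0.9116228944977148, 0.8548139577975276, 0.27356314770475765]) @ [[-0.99, -0.16, -0.0], [0.16, -0.98, 0.11], [-0.02, 0.1, 0.99]]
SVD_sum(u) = [[0.89,  0.14,  0.0], [0.14,  0.02,  0.0], [0.00,  0.00,  0.0]] + [[0.02, -0.13, 0.01], [-0.13, 0.82, -0.09], [0.01, -0.09, 0.01]] + [[0.0,-0.0,-0.0],[-0.0,0.00,0.03],[-0.0,0.03,0.27]]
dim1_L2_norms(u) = [0.91, 0.85, 0.29]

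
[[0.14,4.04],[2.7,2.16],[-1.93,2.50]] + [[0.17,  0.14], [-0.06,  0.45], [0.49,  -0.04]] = [[0.31, 4.18], [2.64, 2.61], [-1.44, 2.46]]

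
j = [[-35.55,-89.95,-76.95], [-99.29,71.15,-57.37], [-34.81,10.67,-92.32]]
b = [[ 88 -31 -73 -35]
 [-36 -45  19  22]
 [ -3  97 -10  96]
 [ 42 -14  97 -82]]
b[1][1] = -45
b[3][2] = 97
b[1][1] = -45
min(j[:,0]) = -99.29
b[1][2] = 19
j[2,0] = -34.81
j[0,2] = -76.95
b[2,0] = -3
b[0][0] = 88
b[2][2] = -10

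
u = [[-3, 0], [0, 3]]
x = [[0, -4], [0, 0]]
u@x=[[0, 12], [0, 0]]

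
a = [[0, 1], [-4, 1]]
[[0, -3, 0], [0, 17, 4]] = a@[[0, -5, -1], [0, -3, 0]]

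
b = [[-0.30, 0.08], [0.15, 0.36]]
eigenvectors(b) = [[-0.98, -0.12], [0.22, -0.99]]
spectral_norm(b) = 0.40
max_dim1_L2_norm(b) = 0.39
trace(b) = 0.06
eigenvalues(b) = [-0.32, 0.38]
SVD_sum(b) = [[-0.06, -0.09],[0.22, 0.32]] + [[-0.24, 0.17], [-0.07, 0.04]]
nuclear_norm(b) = 0.70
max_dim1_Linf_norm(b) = 0.36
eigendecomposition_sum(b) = [[-0.31, 0.04],  [0.07, -0.01]] + [[0.01, 0.04],[0.08, 0.37]]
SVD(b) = [[-0.26, 0.97], [0.97, 0.26]] @ diag([0.39556159738659546, 0.30336615281366663]) @ [[0.56, 0.83],  [-0.83, 0.56]]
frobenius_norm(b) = 0.50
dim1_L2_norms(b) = [0.31, 0.39]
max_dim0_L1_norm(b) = 0.45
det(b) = -0.12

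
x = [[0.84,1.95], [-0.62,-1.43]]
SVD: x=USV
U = [[-0.81,0.59],[0.59,0.81]]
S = [2.63, 0.0]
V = [[-0.40, -0.92],[-0.92, 0.4]]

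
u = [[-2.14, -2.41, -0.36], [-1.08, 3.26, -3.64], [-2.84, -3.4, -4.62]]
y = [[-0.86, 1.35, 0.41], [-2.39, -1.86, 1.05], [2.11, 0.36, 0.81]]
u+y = [[-3.00, -1.06, 0.05], [-3.47, 1.4, -2.59], [-0.73, -3.04, -3.81]]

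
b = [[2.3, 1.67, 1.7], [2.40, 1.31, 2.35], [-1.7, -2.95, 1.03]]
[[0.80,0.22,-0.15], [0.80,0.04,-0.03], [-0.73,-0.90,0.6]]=b@[[0.34, 0.04, -0.03],[0.04, 0.23, -0.15],[-0.03, -0.15, 0.1]]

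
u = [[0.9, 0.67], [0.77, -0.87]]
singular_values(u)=[1.19, 1.09]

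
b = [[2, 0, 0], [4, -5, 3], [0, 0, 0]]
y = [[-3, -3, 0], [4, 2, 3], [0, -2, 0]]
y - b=[[-5, -3, 0], [0, 7, 0], [0, -2, 0]]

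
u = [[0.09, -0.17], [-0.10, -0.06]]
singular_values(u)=[0.19, 0.12]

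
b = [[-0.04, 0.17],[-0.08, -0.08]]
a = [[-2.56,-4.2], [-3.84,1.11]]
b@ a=[[-0.55, 0.36], [0.51, 0.25]]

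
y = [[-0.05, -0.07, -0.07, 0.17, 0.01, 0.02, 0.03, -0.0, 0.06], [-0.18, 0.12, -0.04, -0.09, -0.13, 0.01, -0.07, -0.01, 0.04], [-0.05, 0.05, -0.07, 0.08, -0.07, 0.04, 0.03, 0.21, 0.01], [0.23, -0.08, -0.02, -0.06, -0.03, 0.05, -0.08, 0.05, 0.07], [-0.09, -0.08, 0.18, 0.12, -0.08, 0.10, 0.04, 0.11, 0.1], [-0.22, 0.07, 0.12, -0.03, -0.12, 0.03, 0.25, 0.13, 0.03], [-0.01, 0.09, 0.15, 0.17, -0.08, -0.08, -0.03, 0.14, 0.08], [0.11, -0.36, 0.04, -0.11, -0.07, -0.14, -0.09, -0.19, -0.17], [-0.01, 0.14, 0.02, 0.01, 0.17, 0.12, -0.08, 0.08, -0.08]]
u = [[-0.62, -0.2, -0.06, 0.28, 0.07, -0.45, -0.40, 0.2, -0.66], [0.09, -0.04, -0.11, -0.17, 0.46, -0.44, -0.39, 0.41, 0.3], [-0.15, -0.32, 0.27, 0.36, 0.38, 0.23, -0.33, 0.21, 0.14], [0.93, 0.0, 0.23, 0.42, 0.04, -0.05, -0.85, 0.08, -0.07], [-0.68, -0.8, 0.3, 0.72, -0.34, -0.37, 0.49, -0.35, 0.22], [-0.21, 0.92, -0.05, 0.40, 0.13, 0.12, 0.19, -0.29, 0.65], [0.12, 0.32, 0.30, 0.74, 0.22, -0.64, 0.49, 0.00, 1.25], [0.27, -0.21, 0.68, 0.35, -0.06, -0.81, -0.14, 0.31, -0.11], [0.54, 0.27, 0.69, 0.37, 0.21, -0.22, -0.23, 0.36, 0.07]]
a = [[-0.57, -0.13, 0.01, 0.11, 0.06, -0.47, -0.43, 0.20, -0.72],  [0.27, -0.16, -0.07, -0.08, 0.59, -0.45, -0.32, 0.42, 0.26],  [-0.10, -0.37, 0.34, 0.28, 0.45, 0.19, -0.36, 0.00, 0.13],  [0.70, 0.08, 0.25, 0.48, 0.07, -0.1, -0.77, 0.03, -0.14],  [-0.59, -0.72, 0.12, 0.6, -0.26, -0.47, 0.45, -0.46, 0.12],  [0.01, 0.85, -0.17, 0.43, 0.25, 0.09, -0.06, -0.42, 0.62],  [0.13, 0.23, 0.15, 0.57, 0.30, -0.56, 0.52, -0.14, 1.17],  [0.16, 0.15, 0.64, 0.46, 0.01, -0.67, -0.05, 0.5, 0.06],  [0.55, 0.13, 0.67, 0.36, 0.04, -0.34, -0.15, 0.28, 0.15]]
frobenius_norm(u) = 3.81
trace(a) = 1.09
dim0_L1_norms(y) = [0.95, 1.06, 0.71, 0.84, 0.76, 0.59, 0.7, 0.92, 0.64]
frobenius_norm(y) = 0.99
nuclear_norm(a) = 8.90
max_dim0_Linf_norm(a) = 1.17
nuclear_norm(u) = 9.37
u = y + a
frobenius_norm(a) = 3.60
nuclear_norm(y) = 2.51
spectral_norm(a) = 2.09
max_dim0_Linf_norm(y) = 0.36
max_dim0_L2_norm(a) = 1.55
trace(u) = 0.68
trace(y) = -0.41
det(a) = 0.00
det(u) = -0.00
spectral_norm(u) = 2.17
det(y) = 0.00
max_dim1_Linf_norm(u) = 1.25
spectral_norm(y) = 0.66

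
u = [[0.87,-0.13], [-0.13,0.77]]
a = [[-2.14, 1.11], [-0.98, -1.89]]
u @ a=[[-1.73,1.21], [-0.48,-1.6]]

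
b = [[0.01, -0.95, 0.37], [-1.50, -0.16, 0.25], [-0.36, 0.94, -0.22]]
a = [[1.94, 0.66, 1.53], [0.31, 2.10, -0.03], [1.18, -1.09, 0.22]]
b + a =[[1.95, -0.29, 1.9], [-1.19, 1.94, 0.22], [0.82, -0.15, 0.00]]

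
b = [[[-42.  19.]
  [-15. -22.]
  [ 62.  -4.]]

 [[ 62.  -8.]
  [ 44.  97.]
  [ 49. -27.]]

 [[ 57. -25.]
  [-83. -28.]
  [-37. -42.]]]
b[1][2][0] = 49.0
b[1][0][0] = 62.0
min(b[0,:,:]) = -42.0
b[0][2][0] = 62.0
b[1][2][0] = 49.0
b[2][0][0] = 57.0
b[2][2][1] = -42.0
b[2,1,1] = -28.0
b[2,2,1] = -42.0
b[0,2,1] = -4.0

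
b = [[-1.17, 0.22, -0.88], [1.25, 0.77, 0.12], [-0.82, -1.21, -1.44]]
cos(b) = [[0.06, -0.32, -0.77], [0.20, 0.61, 0.39], [-0.21, -0.21, -0.03]]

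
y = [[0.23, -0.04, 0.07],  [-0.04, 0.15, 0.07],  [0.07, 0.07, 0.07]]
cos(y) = [[0.97, 0.01, -0.01], [0.01, 0.99, -0.01], [-0.01, -0.01, 0.99]]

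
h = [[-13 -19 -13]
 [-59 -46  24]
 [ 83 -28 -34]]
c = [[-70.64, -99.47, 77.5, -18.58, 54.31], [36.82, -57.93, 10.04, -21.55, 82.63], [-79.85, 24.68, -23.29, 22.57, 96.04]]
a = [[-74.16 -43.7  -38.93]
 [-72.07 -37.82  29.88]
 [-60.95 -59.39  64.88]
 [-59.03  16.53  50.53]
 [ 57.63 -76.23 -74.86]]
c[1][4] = 82.63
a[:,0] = [-74.16, -72.07, -60.95, -59.03, 57.63]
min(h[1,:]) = -59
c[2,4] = 96.04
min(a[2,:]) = -60.95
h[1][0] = -59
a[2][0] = -60.95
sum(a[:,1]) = -200.61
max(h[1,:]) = 24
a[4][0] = 57.63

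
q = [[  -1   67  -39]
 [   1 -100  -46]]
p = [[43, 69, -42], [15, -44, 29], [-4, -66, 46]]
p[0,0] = 43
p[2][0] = -4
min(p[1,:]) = -44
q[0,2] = -39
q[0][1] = 67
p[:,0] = [43, 15, -4]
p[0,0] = 43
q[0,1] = 67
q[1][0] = 1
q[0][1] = 67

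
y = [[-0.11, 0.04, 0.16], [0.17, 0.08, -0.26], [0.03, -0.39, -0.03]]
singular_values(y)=[0.4, 0.37, 0.0]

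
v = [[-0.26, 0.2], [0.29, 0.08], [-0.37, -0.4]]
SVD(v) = [[-0.16, -0.9],[0.46, 0.30],[-0.87, 0.32]] @ diag([0.6112173725741283, 0.34844414683501174]) @ [[0.81, 0.58], [0.58, -0.81]]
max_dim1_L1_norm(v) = 0.77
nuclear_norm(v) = 0.96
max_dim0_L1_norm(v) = 0.92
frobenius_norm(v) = 0.70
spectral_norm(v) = 0.61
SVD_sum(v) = [[-0.08,-0.06],  [0.23,0.16],  [-0.43,-0.31]] + [[-0.18, 0.26], [0.06, -0.08], [0.06, -0.09]]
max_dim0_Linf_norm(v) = 0.4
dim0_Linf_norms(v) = [0.37, 0.4]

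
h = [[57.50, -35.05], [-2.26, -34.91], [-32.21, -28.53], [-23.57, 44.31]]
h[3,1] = 44.31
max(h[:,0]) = 57.5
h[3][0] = -23.57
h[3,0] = -23.57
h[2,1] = -28.53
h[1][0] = -2.26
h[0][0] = 57.5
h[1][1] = -34.91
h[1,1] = -34.91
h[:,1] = [-35.05, -34.91, -28.53, 44.31]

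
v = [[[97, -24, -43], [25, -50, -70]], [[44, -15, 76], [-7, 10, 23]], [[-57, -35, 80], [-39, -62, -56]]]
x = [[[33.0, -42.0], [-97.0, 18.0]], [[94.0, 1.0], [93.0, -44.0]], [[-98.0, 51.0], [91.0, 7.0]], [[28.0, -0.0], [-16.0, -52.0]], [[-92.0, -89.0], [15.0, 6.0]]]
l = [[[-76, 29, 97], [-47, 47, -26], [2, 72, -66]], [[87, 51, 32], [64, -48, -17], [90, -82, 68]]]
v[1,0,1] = -15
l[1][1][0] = 64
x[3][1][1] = -52.0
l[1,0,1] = 51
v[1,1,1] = 10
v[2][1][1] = -62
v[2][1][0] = -39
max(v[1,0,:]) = 76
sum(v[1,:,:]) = 131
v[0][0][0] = 97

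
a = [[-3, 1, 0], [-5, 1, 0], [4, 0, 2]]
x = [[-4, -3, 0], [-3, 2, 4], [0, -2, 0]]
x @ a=[[27, -7, 0], [15, -1, 8], [10, -2, 0]]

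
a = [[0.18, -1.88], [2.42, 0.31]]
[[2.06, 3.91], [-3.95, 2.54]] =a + [[1.88, 5.79], [-6.37, 2.23]]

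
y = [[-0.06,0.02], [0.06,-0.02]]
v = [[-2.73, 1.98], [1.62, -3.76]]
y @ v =[[0.20, -0.19], [-0.20, 0.19]]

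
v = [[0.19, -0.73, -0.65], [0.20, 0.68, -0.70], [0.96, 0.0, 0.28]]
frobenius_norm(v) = 1.73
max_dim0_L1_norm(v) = 1.63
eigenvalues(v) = [(0.08+0.99j), (0.08-0.99j), (1+0j)]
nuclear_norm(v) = 2.99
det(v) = 0.99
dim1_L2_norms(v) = [1.0, 1.0, 1.0]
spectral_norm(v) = 1.00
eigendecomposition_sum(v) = [[0.03+0.43j, -0.22+0.16j, -0.41-0.05j], [(0.24+0.12j), 0.01+0.17j, (-0.16+0.2j)], [(0.4-0.11j), (0.19+0.18j), 0.03+0.39j]] + [[(0.03-0.43j), -0.22-0.16j, -0.41+0.05j],[(0.24-0.12j), 0.01-0.17j, -0.16-0.20j],[0.40+0.11j, (0.19-0.18j), (0.03-0.39j)]] + [[0.12-0.00j, (-0.29+0j), 0.16-0.00j], [(-0.29+0j), (0.66-0j), (-0.38+0j)], [0.17-0.00j, (-0.38+0j), 0.22-0.00j]]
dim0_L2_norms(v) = [1.0, 1.0, 1.0]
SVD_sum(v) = [[0.14, -0.07, 0.08], [-0.34, 0.18, -0.19], [0.71, -0.37, 0.39]] + [[-0.27,-0.66,-0.14], [0.2,0.5,0.11], [0.15,0.37,0.08]] + [[0.32, -0.0, -0.58],[0.34, -0.0, -0.62],[0.10, -0.00, -0.19]]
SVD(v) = [[-0.17, -0.72, 0.67], [0.43, 0.55, 0.71], [-0.89, 0.41, 0.22]] @ diag([1.0010080088322235, 0.9969352336754953, 0.993983453640015]) @ [[-0.8, 0.42, -0.44], [0.37, 0.91, 0.20], [0.48, -0.00, -0.88]]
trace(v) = 1.15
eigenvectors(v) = [[0.66+0.00j, (0.66-0j), (0.35+0j)],  [0.22-0.35j, (0.22+0.35j), -0.81+0.00j],  [-0.13-0.61j, -0.13+0.61j, (0.47+0j)]]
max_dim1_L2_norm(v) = 1.0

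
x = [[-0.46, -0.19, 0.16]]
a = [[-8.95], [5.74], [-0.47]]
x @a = [[2.95]]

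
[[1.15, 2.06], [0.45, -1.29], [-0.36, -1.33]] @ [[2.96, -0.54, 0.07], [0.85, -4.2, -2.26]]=[[5.16, -9.27, -4.58],[0.24, 5.18, 2.95],[-2.2, 5.78, 2.98]]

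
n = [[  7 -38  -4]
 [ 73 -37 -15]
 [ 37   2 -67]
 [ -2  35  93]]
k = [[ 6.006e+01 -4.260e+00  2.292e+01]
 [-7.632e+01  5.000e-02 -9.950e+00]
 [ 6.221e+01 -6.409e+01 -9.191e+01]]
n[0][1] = -38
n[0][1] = -38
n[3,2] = 93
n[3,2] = 93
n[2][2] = -67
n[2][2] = -67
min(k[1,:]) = -76.32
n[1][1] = -37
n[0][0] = 7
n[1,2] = -15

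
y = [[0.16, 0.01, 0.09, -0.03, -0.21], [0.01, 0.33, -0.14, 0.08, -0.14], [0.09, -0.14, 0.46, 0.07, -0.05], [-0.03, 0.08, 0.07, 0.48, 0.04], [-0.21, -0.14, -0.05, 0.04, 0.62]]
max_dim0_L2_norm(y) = 0.67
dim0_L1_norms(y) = [0.5, 0.7, 0.81, 0.7, 1.06]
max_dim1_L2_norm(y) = 0.67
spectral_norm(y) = 0.75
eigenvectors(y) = [[-0.92, 0.04, 0.34, 0.14, 0.09], [-0.05, -0.76, 0.25, -0.43, -0.41], [0.16, -0.48, 0.12, 0.85, 0.05], [-0.05, 0.33, -0.06, 0.26, -0.9], [-0.34, -0.29, -0.89, 0.03, -0.01]]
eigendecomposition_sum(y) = [[0.06, 0.00, -0.01, 0.00, 0.02], [0.00, 0.00, -0.0, 0.0, 0.00], [-0.01, -0.0, 0.0, -0.00, -0.0], [0.00, 0.00, -0.00, 0.00, 0.0], [0.02, 0.00, -0.00, 0.0, 0.01]] + [[0.0, -0.01, -0.00, 0.0, -0.0], [-0.01, 0.09, 0.06, -0.04, 0.03], [-0.0, 0.06, 0.04, -0.02, 0.02], [0.00, -0.04, -0.02, 0.02, -0.01], [-0.00, 0.03, 0.02, -0.01, 0.01]] + [[0.09, 0.07, 0.03, -0.02, -0.23], [0.07, 0.05, 0.02, -0.01, -0.17], [0.03, 0.02, 0.01, -0.01, -0.08], [-0.02, -0.01, -0.01, 0.00, 0.04], [-0.23, -0.17, -0.08, 0.04, 0.60]] + [[0.01, -0.03, 0.07, 0.02, 0.00], [-0.03, 0.11, -0.21, -0.06, -0.01], [0.07, -0.21, 0.41, 0.12, 0.02], [0.02, -0.06, 0.12, 0.04, 0.0], [0.0, -0.01, 0.02, 0.00, 0.00]] + [[0.00,-0.02,0.0,-0.04,-0.0], [-0.02,0.09,-0.01,0.19,0.00], [0.0,-0.01,0.0,-0.02,-0.00], [-0.04,0.19,-0.02,0.42,0.01], [-0.00,0.0,-0.0,0.01,0.0]]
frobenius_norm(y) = 1.08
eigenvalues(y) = [0.07, 0.15, 0.75, 0.57, 0.52]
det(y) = 0.00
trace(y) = 2.05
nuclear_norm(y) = 2.05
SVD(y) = [[-0.34, 0.14, -0.09, 0.04, 0.92], [-0.25, -0.43, 0.41, -0.76, 0.05], [-0.12, 0.85, -0.05, -0.48, -0.16], [0.06, 0.26, 0.9, 0.33, 0.05], [0.89, 0.03, 0.01, -0.29, 0.34]] @ diag([0.7502451295672584, 0.5654031848338753, 0.5159893730015296, 0.15314364774523348, 0.06521866485210355]) @ [[-0.34, -0.25, -0.12, 0.06, 0.89], [0.14, -0.43, 0.85, 0.26, 0.03], [-0.09, 0.41, -0.05, 0.90, 0.01], [0.04, -0.76, -0.48, 0.33, -0.29], [0.92, 0.05, -0.16, 0.05, 0.34]]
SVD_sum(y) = [[0.09,  0.07,  0.03,  -0.02,  -0.23], [0.07,  0.05,  0.02,  -0.01,  -0.17], [0.03,  0.02,  0.01,  -0.01,  -0.08], [-0.02,  -0.01,  -0.01,  0.0,  0.04], [-0.23,  -0.17,  -0.08,  0.04,  0.6]] + [[0.01, -0.03, 0.07, 0.02, 0.0], [-0.03, 0.11, -0.21, -0.06, -0.01], [0.07, -0.21, 0.41, 0.12, 0.02], [0.02, -0.06, 0.12, 0.04, 0.00], [0.00, -0.01, 0.02, 0.0, 0.00]] + [[0.00, -0.02, 0.0, -0.04, -0.00], [-0.02, 0.09, -0.01, 0.19, 0.0], [0.00, -0.01, 0.0, -0.02, -0.00], [-0.04, 0.19, -0.02, 0.42, 0.01], [-0.00, 0.00, -0.00, 0.01, 0.00]] + [[0.00, -0.01, -0.0, 0.0, -0.0], [-0.01, 0.09, 0.06, -0.04, 0.03], [-0.00, 0.06, 0.04, -0.02, 0.02], [0.00, -0.04, -0.02, 0.02, -0.01], [-0.0, 0.03, 0.02, -0.01, 0.01]] + [[0.06, 0.0, -0.01, 0.00, 0.02], [0.00, 0.0, -0.00, 0.00, 0.0], [-0.01, -0.00, 0.00, -0.00, -0.0], [0.0, 0.0, -0.0, 0.0, 0.00], [0.02, 0.0, -0.00, 0.00, 0.01]]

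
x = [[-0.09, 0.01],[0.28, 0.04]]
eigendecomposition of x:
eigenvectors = [[-0.47, -0.07], [0.88, -1.0]]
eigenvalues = [-0.11, 0.06]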